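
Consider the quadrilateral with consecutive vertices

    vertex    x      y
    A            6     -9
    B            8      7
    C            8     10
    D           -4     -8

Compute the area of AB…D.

99

Apply the shoelace formula: 2A = Σ (x_i·y_{i+1} − x_{i+1}·y_i), indices taken mod 4.
Cross-terms: 114, 24, -24, 84  ⇒  Σ = 198
Area = |Σ|/2 = 99.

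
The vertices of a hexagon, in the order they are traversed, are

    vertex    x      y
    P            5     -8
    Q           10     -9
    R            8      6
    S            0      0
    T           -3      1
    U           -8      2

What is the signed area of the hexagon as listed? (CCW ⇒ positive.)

Apply the surveyor's formula: 2A = Σ (x_i·y_{i+1} − x_{i+1}·y_i), indices taken mod 6.
Cross-terms: 35, 132, 0, 0, 2, 54  ⇒  Σ = 223
Signed area = Σ/2 = 111.5 (positive ⇒ counter-clockwise traversal).

111.5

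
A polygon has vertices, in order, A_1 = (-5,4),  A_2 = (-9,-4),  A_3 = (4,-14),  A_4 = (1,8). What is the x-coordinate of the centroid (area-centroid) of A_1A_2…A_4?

-5/3

Apply the shoelace (surveyor's) formula. First the cross-terms c_i = x_i·y_{i+1} − x_{i+1}·y_i:
  56, 142, 46, 44  ⇒  2A = 288, A = 144.
Then Σ (x_i + x_{i+1})·c_i = -1440, so x̄ = -1440 / (6·144) = -5/3.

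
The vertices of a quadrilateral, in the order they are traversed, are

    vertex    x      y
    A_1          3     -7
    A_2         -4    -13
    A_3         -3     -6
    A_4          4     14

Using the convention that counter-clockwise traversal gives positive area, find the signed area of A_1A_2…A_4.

Σ = (-67) + (-15) + (-18) + (-70) = -170
Signed area = Σ/2 = -85 (negative ⇒ clockwise traversal).

-85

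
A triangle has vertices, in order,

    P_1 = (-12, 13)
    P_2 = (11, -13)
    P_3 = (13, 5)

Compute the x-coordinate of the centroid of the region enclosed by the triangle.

4

Apply Gauss's area formula. First the cross-terms c_i = x_i·y_{i+1} − x_{i+1}·y_i:
  13, 224, 229  ⇒  2A = 466, A = 233.
Then Σ (x_i + x_{i+1})·c_i = 5592, so x̄ = 5592 / (6·233) = 4.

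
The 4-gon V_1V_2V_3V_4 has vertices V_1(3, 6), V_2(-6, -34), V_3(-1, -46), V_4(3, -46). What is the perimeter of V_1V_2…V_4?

110

|V_1V_2| = √((-9)² + (-40)²) = √1681 = 41
|V_2V_3| = √((5)² + (-12)²) = √169 = 13
|V_3V_4| = √((4)² + (0)²) = √16 = 4
|V_4V_1| = √((0)² + (52)²) = √2704 = 52
Perimeter = 41 + 13 + 4 + 52 = 110.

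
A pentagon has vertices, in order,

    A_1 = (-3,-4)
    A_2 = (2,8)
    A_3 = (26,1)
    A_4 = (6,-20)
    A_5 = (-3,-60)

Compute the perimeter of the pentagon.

|A_1A_2| = √((5)² + (12)²) = √169 = 13
|A_2A_3| = √((24)² + (-7)²) = √625 = 25
|A_3A_4| = √((-20)² + (-21)²) = √841 = 29
|A_4A_5| = √((-9)² + (-40)²) = √1681 = 41
|A_5A_1| = √((0)² + (56)²) = √3136 = 56
Perimeter = 13 + 25 + 29 + 41 + 56 = 164.

164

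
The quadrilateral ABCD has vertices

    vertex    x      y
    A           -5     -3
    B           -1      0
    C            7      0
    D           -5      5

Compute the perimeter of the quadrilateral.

34

|AB| = √((4)² + (3)²) = √25 = 5
|BC| = √((8)² + (0)²) = √64 = 8
|CD| = √((-12)² + (5)²) = √169 = 13
|DA| = √((0)² + (-8)²) = √64 = 8
Perimeter = 5 + 8 + 13 + 8 = 34.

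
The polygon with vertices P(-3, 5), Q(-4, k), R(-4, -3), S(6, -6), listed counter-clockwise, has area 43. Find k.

Write out the shoelace sum; only the two edges meeting at Q involve k:
2·Area = [((-3)·k − (-4)·5) + ((-4)·(-3) − (-4)·k)] + 54
       = 1·k + 86 = 86
⇒ k = 0.

0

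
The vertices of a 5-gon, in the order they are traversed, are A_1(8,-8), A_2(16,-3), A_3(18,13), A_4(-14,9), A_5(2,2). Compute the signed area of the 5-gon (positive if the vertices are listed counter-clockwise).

316

Apply the shoelace formula: 2A = Σ (x_i·y_{i+1} − x_{i+1}·y_i), indices taken mod 5.
Cross-terms: 104, 262, 344, -46, -32  ⇒  Σ = 632
Signed area = Σ/2 = 316 (positive ⇒ counter-clockwise traversal).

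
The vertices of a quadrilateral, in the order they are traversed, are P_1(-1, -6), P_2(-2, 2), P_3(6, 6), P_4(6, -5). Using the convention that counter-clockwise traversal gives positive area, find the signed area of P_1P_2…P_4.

P_1→P_2: (-1)(2) − (-2)(-6) = -14
P_2→P_3: (-2)(6) − (6)(2) = -24
P_3→P_4: (6)(-5) − (6)(6) = -66
P_4→P_1: (6)(-6) − (-1)(-5) = -41
Σ = -145
Signed area = Σ/2 = -72.5 (negative ⇒ clockwise traversal).

-72.5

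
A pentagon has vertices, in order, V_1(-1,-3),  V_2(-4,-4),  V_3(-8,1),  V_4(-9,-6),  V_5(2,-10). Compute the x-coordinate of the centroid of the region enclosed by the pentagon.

-409/99

Apply the shoelace (surveyor's) formula. First the cross-terms c_i = x_i·y_{i+1} − x_{i+1}·y_i:
  -8, -36, 57, 102, -16  ⇒  2A = 99, A = 49.5.
Then Σ (x_i + x_{i+1})·c_i = -1227, so x̄ = -1227 / (6·49.5) = -409/99.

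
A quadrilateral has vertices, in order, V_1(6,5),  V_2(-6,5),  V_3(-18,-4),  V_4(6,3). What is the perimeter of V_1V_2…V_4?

54

|V_1V_2| = √((-12)² + (0)²) = √144 = 12
|V_2V_3| = √((-12)² + (-9)²) = √225 = 15
|V_3V_4| = √((24)² + (7)²) = √625 = 25
|V_4V_1| = √((0)² + (2)²) = √4 = 2
Perimeter = 12 + 15 + 25 + 2 = 54.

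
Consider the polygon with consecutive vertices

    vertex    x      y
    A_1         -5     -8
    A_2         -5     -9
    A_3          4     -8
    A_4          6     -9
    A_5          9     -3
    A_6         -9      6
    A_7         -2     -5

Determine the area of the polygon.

115.5

Σ = (5) + (76) + (12) + (63) + (27) + (57) + (-9) = 231
Area = |Σ|/2 = 115.5.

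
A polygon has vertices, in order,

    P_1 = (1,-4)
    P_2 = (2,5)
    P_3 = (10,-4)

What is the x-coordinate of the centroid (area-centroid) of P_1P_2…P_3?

Apply the shoelace formula. First the cross-terms c_i = x_i·y_{i+1} − x_{i+1}·y_i:
  13, -58, -36  ⇒  2A = -81, A = -40.5.
Then Σ (x_i + x_{i+1})·c_i = -1053, so x̄ = -1053 / (6·(-40.5)) = 13/3.

13/3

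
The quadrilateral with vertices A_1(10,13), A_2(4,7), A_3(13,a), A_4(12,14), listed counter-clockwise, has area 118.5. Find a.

The doubled signed area Σ (x_i y_{i+1} − x_{i+1} y_i) is linear in a.
With a=0 it equals 125; the coefficient of a is -8 (from the two edges through A_3).
So -8·a + 125 = 2·118.5 = 237 ⇒ a = -14.

-14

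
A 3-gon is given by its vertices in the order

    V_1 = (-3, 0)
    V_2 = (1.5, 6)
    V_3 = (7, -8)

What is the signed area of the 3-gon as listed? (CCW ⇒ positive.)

Apply the shoelace (surveyor's) formula: 2A = Σ (x_i·y_{i+1} − x_{i+1}·y_i), indices taken mod 3.
Σ = (-18) + (-54) + (-24) = -96
Signed area = Σ/2 = -48 (negative ⇒ clockwise traversal).

-48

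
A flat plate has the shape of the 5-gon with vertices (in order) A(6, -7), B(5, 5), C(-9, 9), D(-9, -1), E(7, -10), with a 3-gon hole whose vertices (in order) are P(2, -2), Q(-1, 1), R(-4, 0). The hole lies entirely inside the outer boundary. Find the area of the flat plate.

Outer boundary:
Σ = (65) + (90) + (90) + (97) + (11) = 353
Area = |Σ|/2 = 176.5.
Hole:
Cross-terms: 0, 4, 8  ⇒  Σ = 12
Area = |Σ|/2 = 6.
Net area = 176.5 − 6 = 170.5.

170.5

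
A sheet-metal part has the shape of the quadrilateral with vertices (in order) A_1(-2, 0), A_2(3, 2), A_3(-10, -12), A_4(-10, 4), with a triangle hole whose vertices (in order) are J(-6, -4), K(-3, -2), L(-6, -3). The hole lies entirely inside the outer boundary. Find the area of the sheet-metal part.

84.5

Outer boundary:
Σ = (-4) + (-16) + (-160) + (8) = -172
Area = |Σ|/2 = 86.
Hole:
Cross-terms: 0, -3, 6  ⇒  Σ = 3
Area = |Σ|/2 = 1.5.
Net area = 86 − 1.5 = 84.5.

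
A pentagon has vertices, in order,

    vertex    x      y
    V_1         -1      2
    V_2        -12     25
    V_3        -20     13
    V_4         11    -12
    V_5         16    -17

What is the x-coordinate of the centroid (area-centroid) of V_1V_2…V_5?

Apply Gauss's area formula. First the cross-terms c_i = x_i·y_{i+1} − x_{i+1}·y_i:
  -1, 344, 97, 5, 15  ⇒  2A = 460, A = 230.
Then Σ (x_i + x_{i+1})·c_i = -11508, so x̄ = -11508 / (6·230) = -959/115.

-959/115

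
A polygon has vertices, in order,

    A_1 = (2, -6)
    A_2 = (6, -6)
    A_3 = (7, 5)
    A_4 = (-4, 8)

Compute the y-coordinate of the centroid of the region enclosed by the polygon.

161/135

Apply the surveyor's formula. First the cross-terms c_i = x_i·y_{i+1} − x_{i+1}·y_i:
  24, 72, 76, 8  ⇒  2A = 180, A = 90.
Then Σ (y_i + y_{i+1})·c_i = 644, so ȳ = 644 / (6·90) = 161/135.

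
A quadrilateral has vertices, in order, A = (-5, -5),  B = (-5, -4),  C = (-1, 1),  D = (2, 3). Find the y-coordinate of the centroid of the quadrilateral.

-1

Apply the surveyor's formula. First the cross-terms c_i = x_i·y_{i+1} − x_{i+1}·y_i:
  -5, -9, -5, 5  ⇒  2A = -14, A = -7.
Then Σ (y_i + y_{i+1})·c_i = 42, so ȳ = 42 / (6·(-7)) = -1.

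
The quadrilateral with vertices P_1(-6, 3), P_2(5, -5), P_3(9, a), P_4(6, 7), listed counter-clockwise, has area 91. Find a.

1

Write out the shoelace sum; only the two edges meeting at P_3 involve a:
2·Area = [(5·a − 9·(-5)) + (9·7 − 6·a)] + 75
       = -1·a + 183 = 182
⇒ a = 1.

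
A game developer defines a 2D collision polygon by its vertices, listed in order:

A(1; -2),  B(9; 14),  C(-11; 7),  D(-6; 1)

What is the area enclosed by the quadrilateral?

145.5

Σ = (32) + (217) + (31) + (11) = 291
Area = |Σ|/2 = 145.5.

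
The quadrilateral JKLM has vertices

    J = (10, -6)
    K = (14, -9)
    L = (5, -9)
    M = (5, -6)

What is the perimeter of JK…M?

22

|JK| = √((4)² + (-3)²) = √25 = 5
|KL| = √((-9)² + (0)²) = √81 = 9
|LM| = √((0)² + (3)²) = √9 = 3
|MJ| = √((5)² + (0)²) = √25 = 5
Perimeter = 5 + 9 + 3 + 5 = 22.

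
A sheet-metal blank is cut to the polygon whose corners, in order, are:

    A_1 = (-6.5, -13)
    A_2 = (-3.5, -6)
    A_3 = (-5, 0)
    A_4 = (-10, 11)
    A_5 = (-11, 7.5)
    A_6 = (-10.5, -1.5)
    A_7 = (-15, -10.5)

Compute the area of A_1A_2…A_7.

Apply the shoelace formula: 2A = Σ (x_i·y_{i+1} − x_{i+1}·y_i), indices taken mod 7.
Σ = (-6.5) + (-30) + (-55) + (46) + (95.25) + (87.75) + (126.75) = 264.25
Area = |Σ|/2 = 132.125.

132.125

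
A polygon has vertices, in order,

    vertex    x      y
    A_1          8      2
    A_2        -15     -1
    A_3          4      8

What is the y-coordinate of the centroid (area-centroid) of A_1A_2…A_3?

Apply the surveyor's formula. First the cross-terms c_i = x_i·y_{i+1} − x_{i+1}·y_i:
  22, -116, -56  ⇒  2A = -150, A = -75.
Then Σ (y_i + y_{i+1})·c_i = -1350, so ȳ = -1350 / (6·(-75)) = 3.

3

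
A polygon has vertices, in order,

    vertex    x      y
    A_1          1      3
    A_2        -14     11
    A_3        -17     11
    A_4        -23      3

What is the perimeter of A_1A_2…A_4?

|A_1A_2| = √((-15)² + (8)²) = √289 = 17
|A_2A_3| = √((-3)² + (0)²) = √9 = 3
|A_3A_4| = √((-6)² + (-8)²) = √100 = 10
|A_4A_1| = √((24)² + (0)²) = √576 = 24
Perimeter = 17 + 3 + 10 + 24 = 54.

54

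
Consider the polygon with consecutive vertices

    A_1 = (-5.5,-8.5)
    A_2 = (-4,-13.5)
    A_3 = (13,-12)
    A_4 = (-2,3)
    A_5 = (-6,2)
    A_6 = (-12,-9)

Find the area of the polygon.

Σ = (40.25) + (223.5) + (15) + (14) + (78) + (52.5) = 423.25
Area = |Σ|/2 = 211.625.

211.625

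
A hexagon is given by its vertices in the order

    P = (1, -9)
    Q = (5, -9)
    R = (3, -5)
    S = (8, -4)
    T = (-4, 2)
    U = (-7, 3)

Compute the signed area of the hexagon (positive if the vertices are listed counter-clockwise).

64

Σ = (36) + (2) + (28) + (0) + (2) + (60) = 128
Signed area = Σ/2 = 64 (positive ⇒ counter-clockwise traversal).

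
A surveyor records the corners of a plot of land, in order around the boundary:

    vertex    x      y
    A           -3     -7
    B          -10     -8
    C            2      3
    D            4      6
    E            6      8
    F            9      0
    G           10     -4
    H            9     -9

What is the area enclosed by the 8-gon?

Apply the shoelace formula: 2A = Σ (x_i·y_{i+1} − x_{i+1}·y_i), indices taken mod 8.
A→B: (-3)(-8) − (-10)(-7) = -46
B→C: (-10)(3) − (2)(-8) = -14
C→D: (2)(6) − (4)(3) = 0
D→E: (4)(8) − (6)(6) = -4
E→F: (6)(0) − (9)(8) = -72
F→G: (9)(-4) − (10)(0) = -36
G→H: (10)(-9) − (9)(-4) = -54
H→A: (9)(-7) − (-3)(-9) = -90
Σ = -316
Area = |Σ|/2 = 158.

158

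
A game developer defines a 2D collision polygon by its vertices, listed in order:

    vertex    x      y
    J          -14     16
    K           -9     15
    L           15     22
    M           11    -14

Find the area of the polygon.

480.5

Σ = (-66) + (-423) + (-452) + (-20) = -961
Area = |Σ|/2 = 480.5.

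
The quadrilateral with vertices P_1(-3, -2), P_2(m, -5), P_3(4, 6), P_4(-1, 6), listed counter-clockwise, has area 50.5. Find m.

Write out the shoelace sum; only the two edges meeting at P_2 involve m:
2·Area = [((-3)·(-5) − m·(-2)) + (m·6 − 4·(-5))] + 50
       = 8·m + 85 = 101
⇒ m = 2.

2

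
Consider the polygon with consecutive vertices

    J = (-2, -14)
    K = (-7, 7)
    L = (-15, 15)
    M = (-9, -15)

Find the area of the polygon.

172

Σ = (-112) + (0) + (360) + (96) = 344
Area = |Σ|/2 = 172.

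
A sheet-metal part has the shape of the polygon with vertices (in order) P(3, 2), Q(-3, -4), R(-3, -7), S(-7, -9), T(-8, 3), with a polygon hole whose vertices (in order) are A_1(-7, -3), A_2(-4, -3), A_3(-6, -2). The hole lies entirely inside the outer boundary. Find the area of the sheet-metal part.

Outer boundary:
Apply the shoelace formula: 2A = Σ (x_i·y_{i+1} − x_{i+1}·y_i), indices taken mod 5.
Cross-terms: -6, 9, -22, -93, -25  ⇒  Σ = -137
Area = |Σ|/2 = 68.5.
Hole:
Apply the shoelace formula: 2A = Σ (x_i·y_{i+1} − x_{i+1}·y_i), indices taken mod 3.
A_1→A_2: (-7)(-3) − (-4)(-3) = 9
A_2→A_3: (-4)(-2) − (-6)(-3) = -10
A_3→A_1: (-6)(-3) − (-7)(-2) = 4
Σ = 3
Area = |Σ|/2 = 1.5.
Net area = 68.5 − 1.5 = 67.

67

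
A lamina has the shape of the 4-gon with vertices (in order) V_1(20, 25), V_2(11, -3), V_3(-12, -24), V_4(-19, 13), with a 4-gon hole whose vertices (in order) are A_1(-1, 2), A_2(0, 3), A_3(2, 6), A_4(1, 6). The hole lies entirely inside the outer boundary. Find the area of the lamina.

988.5

Outer boundary:
Apply the surveyor's formula: 2A = Σ (x_i·y_{i+1} − x_{i+1}·y_i), indices taken mod 4.
Σ = (-335) + (-300) + (-612) + (-735) = -1982
Area = |Σ|/2 = 991.
Hole:
Apply the surveyor's formula: 2A = Σ (x_i·y_{i+1} − x_{i+1}·y_i), indices taken mod 4.
Σ = (-3) + (-6) + (6) + (8) = 5
Area = |Σ|/2 = 2.5.
Net area = 991 − 2.5 = 988.5.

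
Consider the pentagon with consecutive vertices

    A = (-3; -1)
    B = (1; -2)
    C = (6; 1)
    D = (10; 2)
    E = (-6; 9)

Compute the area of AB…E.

Cross-terms: 7, 13, 2, 102, 33  ⇒  Σ = 157
Area = |Σ|/2 = 78.5.

78.5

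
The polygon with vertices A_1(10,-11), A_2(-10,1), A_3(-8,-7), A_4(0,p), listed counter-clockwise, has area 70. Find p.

-9

The doubled signed area Σ (x_i y_{i+1} − x_{i+1} y_i) is linear in p.
With p=0 it equals -22; the coefficient of p is -18 (from the two edges through A_4).
So -18·p + -22 = 2·70 = 140 ⇒ p = -9.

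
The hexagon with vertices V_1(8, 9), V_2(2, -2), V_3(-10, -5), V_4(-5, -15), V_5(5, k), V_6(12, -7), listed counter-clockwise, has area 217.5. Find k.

-10

Write out the shoelace sum; only the two edges meeting at V_5 involve k:
2·Area = [((-5)·k − 5·(-15)) + (5·(-7) − 12·k)] + 225
       = -17·k + 265 = 435
⇒ k = -10.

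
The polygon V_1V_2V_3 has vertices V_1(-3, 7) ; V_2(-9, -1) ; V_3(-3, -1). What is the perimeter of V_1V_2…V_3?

24

|V_1V_2| = √((-6)² + (-8)²) = √100 = 10
|V_2V_3| = √((6)² + (0)²) = √36 = 6
|V_3V_1| = √((0)² + (8)²) = √64 = 8
Perimeter = 10 + 6 + 8 = 24.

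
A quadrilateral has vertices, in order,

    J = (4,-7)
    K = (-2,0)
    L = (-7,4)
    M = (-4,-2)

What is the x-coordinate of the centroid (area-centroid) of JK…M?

Apply the shoelace formula. First the cross-terms c_i = x_i·y_{i+1} − x_{i+1}·y_i:
  -14, -8, 30, 36  ⇒  2A = 44, A = 22.
Then Σ (x_i + x_{i+1})·c_i = -286, so x̄ = -286 / (6·22) = -13/6.

-13/6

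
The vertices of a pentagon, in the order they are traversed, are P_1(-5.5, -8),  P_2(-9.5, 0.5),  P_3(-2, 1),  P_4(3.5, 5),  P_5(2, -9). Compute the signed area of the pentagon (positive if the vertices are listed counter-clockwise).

Σ = (-78.75) + (-8.5) + (-13.5) + (-41.5) + (-65.5) = -207.75
Signed area = Σ/2 = -103.875 (negative ⇒ clockwise traversal).

-103.875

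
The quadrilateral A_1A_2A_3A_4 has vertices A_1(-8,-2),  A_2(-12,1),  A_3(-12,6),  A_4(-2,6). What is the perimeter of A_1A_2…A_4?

|A_1A_2| = √((-4)² + (3)²) = √25 = 5
|A_2A_3| = √((0)² + (5)²) = √25 = 5
|A_3A_4| = √((10)² + (0)²) = √100 = 10
|A_4A_1| = √((-6)² + (-8)²) = √100 = 10
Perimeter = 5 + 5 + 10 + 10 = 30.

30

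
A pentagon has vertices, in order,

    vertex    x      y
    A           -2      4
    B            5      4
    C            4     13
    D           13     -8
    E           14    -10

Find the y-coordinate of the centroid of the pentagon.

16/27

Apply the shoelace (surveyor's) formula. First the cross-terms c_i = x_i·y_{i+1} − x_{i+1}·y_i:
  -28, 49, -201, -18, 36  ⇒  2A = -162, A = -81.
Then Σ (y_i + y_{i+1})·c_i = -288, so ȳ = -288 / (6·(-81)) = 16/27.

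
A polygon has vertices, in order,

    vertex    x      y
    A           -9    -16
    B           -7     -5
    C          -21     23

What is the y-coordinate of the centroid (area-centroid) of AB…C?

Apply the shoelace formula. First the cross-terms c_i = x_i·y_{i+1} − x_{i+1}·y_i:
  -67, -266, 543  ⇒  2A = 210, A = 105.
Then Σ (y_i + y_{i+1})·c_i = 420, so ȳ = 420 / (6·105) = 2/3.

2/3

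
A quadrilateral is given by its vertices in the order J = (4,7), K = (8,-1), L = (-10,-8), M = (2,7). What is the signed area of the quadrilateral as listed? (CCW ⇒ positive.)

-101

Apply Gauss's area formula: 2A = Σ (x_i·y_{i+1} − x_{i+1}·y_i), indices taken mod 4.
Σ = (-60) + (-74) + (-54) + (-14) = -202
Signed area = Σ/2 = -101 (negative ⇒ clockwise traversal).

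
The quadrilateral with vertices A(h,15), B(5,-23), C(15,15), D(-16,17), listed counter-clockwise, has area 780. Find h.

Write out the shoelace sum; only the two edges meeting at A involve h:
2·Area = [((-16)·15 − h·17) + (h·(-23) − 5·15)] + 915
       = -40·h + 600 = 1560
⇒ h = -24.

-24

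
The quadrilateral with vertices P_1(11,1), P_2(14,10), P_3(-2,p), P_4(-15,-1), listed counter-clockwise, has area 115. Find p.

4

Write out the shoelace sum; only the two edges meeting at P_3 involve p:
2·Area = [(14·p − (-2)·10) + ((-2)·(-1) − (-15)·p)] + 92
       = 29·p + 114 = 230
⇒ p = 4.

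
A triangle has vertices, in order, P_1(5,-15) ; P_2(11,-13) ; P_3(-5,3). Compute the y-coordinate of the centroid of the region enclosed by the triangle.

-25/3

Apply Gauss's area formula. First the cross-terms c_i = x_i·y_{i+1} − x_{i+1}·y_i:
  100, -32, 60  ⇒  2A = 128, A = 64.
Then Σ (y_i + y_{i+1})·c_i = -3200, so ȳ = -3200 / (6·64) = -25/3.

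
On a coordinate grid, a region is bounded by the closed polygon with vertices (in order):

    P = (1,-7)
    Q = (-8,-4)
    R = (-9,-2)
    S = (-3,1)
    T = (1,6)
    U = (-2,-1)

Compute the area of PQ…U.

Apply the shoelace (surveyor's) formula: 2A = Σ (x_i·y_{i+1} − x_{i+1}·y_i), indices taken mod 6.
Σ = (-60) + (-20) + (-15) + (-19) + (11) + (15) = -88
Area = |Σ|/2 = 44.

44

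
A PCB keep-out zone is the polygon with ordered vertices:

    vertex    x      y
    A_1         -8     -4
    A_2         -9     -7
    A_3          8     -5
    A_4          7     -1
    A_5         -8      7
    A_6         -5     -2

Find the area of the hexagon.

Apply the shoelace formula: 2A = Σ (x_i·y_{i+1} − x_{i+1}·y_i), indices taken mod 6.
Σ = (20) + (101) + (27) + (41) + (51) + (4) = 244
Area = |Σ|/2 = 122.

122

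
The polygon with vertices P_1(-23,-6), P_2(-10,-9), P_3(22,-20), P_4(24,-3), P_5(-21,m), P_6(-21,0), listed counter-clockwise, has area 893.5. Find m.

17

The doubled signed area Σ (x_i y_{i+1} − x_{i+1} y_i) is linear in m.
With m=0 it equals 1022; the coefficient of m is 45 (from the two edges through P_5).
So 45·m + 1022 = 2·893.5 = 1787 ⇒ m = 17.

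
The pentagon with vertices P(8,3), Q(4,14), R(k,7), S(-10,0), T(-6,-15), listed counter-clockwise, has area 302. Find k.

-11

Write out the shoelace sum; only the two edges meeting at R involve k:
2·Area = [(4·7 − k·14) + (k·0 − (-10)·7)] + 352
       = -14·k + 450 = 604
⇒ k = -11.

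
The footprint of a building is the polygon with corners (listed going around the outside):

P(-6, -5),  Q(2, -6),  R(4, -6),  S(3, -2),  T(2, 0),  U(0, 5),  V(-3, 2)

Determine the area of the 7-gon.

62

Apply the surveyor's formula: 2A = Σ (x_i·y_{i+1} − x_{i+1}·y_i), indices taken mod 7.
P→Q: (-6)(-6) − (2)(-5) = 46
Q→R: (2)(-6) − (4)(-6) = 12
R→S: (4)(-2) − (3)(-6) = 10
S→T: (3)(0) − (2)(-2) = 4
T→U: (2)(5) − (0)(0) = 10
U→V: (0)(2) − (-3)(5) = 15
V→P: (-3)(-5) − (-6)(2) = 27
Σ = 124
Area = |Σ|/2 = 62.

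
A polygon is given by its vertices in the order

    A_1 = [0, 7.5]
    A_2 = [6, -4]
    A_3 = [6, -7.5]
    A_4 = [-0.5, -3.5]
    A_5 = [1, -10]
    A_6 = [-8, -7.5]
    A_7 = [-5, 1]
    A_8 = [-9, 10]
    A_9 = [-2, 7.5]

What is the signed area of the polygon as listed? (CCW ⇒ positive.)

-159.375

A_1→A_2: (0)(-4) − (6)(7.5) = -45
A_2→A_3: (6)(-7.5) − (6)(-4) = -21
A_3→A_4: (6)(-3.5) − (-0.5)(-7.5) = -24.75
A_4→A_5: (-0.5)(-10) − (1)(-3.5) = 8.5
A_5→A_6: (1)(-7.5) − (-8)(-10) = -87.5
A_6→A_7: (-8)(1) − (-5)(-7.5) = -45.5
A_7→A_8: (-5)(10) − (-9)(1) = -41
A_8→A_9: (-9)(7.5) − (-2)(10) = -47.5
A_9→A_1: (-2)(7.5) − (0)(7.5) = -15
Σ = -318.75
Signed area = Σ/2 = -159.375 (negative ⇒ clockwise traversal).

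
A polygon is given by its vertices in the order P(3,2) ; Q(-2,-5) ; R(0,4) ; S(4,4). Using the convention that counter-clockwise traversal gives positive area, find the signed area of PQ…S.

-19.5

Apply Gauss's area formula: 2A = Σ (x_i·y_{i+1} − x_{i+1}·y_i), indices taken mod 4.
Cross-terms: -11, -8, -16, -4  ⇒  Σ = -39
Signed area = Σ/2 = -19.5 (negative ⇒ clockwise traversal).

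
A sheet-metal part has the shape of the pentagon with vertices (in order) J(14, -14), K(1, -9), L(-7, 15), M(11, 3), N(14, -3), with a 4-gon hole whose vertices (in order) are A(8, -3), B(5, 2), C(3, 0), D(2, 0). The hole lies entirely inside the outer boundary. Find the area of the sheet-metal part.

Outer boundary:
Σ = (-112) + (-48) + (-186) + (-75) + (-154) = -575
Area = |Σ|/2 = 287.5.
Hole:
Σ = (31) + (-6) + (0) + (-6) = 19
Area = |Σ|/2 = 9.5.
Net area = 287.5 − 9.5 = 278.

278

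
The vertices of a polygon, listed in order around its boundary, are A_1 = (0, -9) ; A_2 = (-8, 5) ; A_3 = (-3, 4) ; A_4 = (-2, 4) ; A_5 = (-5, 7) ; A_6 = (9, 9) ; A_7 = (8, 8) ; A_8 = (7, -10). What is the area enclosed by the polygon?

Apply the shoelace (surveyor's) formula: 2A = Σ (x_i·y_{i+1} − x_{i+1}·y_i), indices taken mod 8.
Σ = (-72) + (-17) + (-4) + (6) + (-108) + (0) + (-136) + (-63) = -394
Area = |Σ|/2 = 197.

197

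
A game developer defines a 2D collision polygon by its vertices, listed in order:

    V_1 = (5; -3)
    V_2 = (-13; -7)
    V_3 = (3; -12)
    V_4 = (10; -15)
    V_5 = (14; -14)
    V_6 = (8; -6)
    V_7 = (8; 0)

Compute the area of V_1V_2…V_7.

150

Apply the surveyor's formula: 2A = Σ (x_i·y_{i+1} − x_{i+1}·y_i), indices taken mod 7.
Σ = (-74) + (177) + (75) + (70) + (28) + (48) + (-24) = 300
Area = |Σ|/2 = 150.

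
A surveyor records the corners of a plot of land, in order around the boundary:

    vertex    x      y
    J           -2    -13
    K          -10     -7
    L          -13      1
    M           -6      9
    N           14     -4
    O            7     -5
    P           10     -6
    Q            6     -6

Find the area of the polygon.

289

Apply the shoelace (surveyor's) formula: 2A = Σ (x_i·y_{i+1} − x_{i+1}·y_i), indices taken mod 8.
Σ = (-116) + (-101) + (-111) + (-102) + (-42) + (8) + (-24) + (-90) = -578
Area = |Σ|/2 = 289.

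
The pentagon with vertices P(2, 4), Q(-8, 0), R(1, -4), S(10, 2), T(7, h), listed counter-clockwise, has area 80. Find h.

Write out the shoelace sum; only the two edges meeting at T involve h:
2·Area = [(10·h − 7·2) + (7·4 − 2·h)] + 106
       = 8·h + 120 = 160
⇒ h = 5.

5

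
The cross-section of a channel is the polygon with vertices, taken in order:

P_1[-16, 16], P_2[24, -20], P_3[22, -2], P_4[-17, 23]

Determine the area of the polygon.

Σ = (-64) + (392) + (472) + (96) = 896
Area = |Σ|/2 = 448.

448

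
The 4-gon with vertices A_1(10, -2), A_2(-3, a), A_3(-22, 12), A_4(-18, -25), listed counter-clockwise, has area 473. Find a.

-2

Write out the shoelace sum; only the two edges meeting at A_2 involve a:
2·Area = [(10·a − (-3)·(-2)) + ((-3)·12 − (-22)·a)] + 1052
       = 32·a + 1010 = 946
⇒ a = -2.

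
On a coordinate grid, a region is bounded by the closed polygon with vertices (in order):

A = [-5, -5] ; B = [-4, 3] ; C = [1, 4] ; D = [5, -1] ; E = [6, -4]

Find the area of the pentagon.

Apply the shoelace formula: 2A = Σ (x_i·y_{i+1} − x_{i+1}·y_i), indices taken mod 5.
A→B: (-5)(3) − (-4)(-5) = -35
B→C: (-4)(4) − (1)(3) = -19
C→D: (1)(-1) − (5)(4) = -21
D→E: (5)(-4) − (6)(-1) = -14
E→A: (6)(-5) − (-5)(-4) = -50
Σ = -139
Area = |Σ|/2 = 69.5.

69.5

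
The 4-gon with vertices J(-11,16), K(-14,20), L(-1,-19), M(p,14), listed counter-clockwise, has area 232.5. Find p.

The doubled signed area Σ (x_i y_{i+1} − x_{i+1} y_i) is linear in p.
With p=0 it equals 430; the coefficient of p is 35 (from the two edges through M).
So 35·p + 430 = 2·232.5 = 465 ⇒ p = 1.

1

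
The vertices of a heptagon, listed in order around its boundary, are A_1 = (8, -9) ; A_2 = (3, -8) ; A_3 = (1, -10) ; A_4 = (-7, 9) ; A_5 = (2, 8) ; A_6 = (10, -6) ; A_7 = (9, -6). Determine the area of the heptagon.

162.5

A_1→A_2: (8)(-8) − (3)(-9) = -37
A_2→A_3: (3)(-10) − (1)(-8) = -22
A_3→A_4: (1)(9) − (-7)(-10) = -61
A_4→A_5: (-7)(8) − (2)(9) = -74
A_5→A_6: (2)(-6) − (10)(8) = -92
A_6→A_7: (10)(-6) − (9)(-6) = -6
A_7→A_1: (9)(-9) − (8)(-6) = -33
Σ = -325
Area = |Σ|/2 = 162.5.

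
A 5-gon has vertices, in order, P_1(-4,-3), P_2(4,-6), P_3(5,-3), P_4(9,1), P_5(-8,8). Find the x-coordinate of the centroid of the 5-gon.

1/37

Apply Gauss's area formula. First the cross-terms c_i = x_i·y_{i+1} − x_{i+1}·y_i:
  36, 18, 32, 80, 56  ⇒  2A = 222, A = 111.
Then Σ (x_i + x_{i+1})·c_i = 18, so x̄ = 18 / (6·111) = 1/37.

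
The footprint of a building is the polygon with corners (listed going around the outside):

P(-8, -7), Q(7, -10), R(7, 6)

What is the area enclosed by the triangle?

P→Q: (-8)(-10) − (7)(-7) = 129
Q→R: (7)(6) − (7)(-10) = 112
R→P: (7)(-7) − (-8)(6) = -1
Σ = 240
Area = |Σ|/2 = 120.

120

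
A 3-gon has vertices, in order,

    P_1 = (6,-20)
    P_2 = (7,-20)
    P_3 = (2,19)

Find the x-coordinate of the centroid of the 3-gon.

5

Apply the surveyor's formula. First the cross-terms c_i = x_i·y_{i+1} − x_{i+1}·y_i:
  20, 173, -154  ⇒  2A = 39, A = 19.5.
Then Σ (x_i + x_{i+1})·c_i = 585, so x̄ = 585 / (6·19.5) = 5.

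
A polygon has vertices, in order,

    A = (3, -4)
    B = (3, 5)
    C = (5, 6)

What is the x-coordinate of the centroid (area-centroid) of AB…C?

Apply the surveyor's formula. First the cross-terms c_i = x_i·y_{i+1} − x_{i+1}·y_i:
  27, -7, -38  ⇒  2A = -18, A = -9.
Then Σ (x_i + x_{i+1})·c_i = -198, so x̄ = -198 / (6·(-9)) = 11/3.

11/3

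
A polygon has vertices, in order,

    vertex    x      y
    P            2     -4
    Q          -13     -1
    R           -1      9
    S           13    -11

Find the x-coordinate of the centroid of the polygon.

-131/231

Apply the shoelace (surveyor's) formula. First the cross-terms c_i = x_i·y_{i+1} − x_{i+1}·y_i:
  -54, -118, -106, -30  ⇒  2A = -308, A = -154.
Then Σ (x_i + x_{i+1})·c_i = 524, so x̄ = 524 / (6·(-154)) = -131/231.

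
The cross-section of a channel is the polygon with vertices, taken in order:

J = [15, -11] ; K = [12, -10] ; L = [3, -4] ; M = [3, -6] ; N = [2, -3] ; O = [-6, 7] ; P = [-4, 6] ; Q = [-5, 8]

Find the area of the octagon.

J→K: (15)(-10) − (12)(-11) = -18
K→L: (12)(-4) − (3)(-10) = -18
L→M: (3)(-6) − (3)(-4) = -6
M→N: (3)(-3) − (2)(-6) = 3
N→O: (2)(7) − (-6)(-3) = -4
O→P: (-6)(6) − (-4)(7) = -8
P→Q: (-4)(8) − (-5)(6) = -2
Q→J: (-5)(-11) − (15)(8) = -65
Σ = -118
Area = |Σ|/2 = 59.

59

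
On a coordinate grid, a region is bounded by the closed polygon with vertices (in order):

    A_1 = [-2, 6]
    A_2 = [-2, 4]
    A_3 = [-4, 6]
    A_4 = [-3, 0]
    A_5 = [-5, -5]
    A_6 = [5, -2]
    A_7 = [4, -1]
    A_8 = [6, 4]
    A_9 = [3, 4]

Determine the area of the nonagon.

69.5

Apply the surveyor's formula: 2A = Σ (x_i·y_{i+1} − x_{i+1}·y_i), indices taken mod 9.
Cross-terms: 4, 4, 18, 15, 35, 3, 22, 12, 26  ⇒  Σ = 139
Area = |Σ|/2 = 69.5.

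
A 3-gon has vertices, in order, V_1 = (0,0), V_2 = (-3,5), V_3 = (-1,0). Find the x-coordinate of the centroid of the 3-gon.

-4/3

Apply Gauss's area formula. First the cross-terms c_i = x_i·y_{i+1} − x_{i+1}·y_i:
  0, 5, 0  ⇒  2A = 5, A = 2.5.
Then Σ (x_i + x_{i+1})·c_i = -20, so x̄ = -20 / (6·2.5) = -4/3.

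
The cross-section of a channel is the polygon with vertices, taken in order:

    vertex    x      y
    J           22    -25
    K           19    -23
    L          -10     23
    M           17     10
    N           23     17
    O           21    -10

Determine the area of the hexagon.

Cross-terms: -31, 207, -491, 59, -587, -305  ⇒  Σ = -1148
Area = |Σ|/2 = 574.

574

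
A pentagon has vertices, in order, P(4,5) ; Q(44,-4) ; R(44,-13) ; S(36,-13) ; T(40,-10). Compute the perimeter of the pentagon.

102

|PQ| = √((40)² + (-9)²) = √1681 = 41
|QR| = √((0)² + (-9)²) = √81 = 9
|RS| = √((-8)² + (0)²) = √64 = 8
|ST| = √((4)² + (3)²) = √25 = 5
|TP| = √((-36)² + (15)²) = √1521 = 39
Perimeter = 41 + 9 + 8 + 5 + 39 = 102.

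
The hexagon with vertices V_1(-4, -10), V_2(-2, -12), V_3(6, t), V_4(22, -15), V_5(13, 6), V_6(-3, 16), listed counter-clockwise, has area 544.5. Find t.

The doubled signed area Σ (x_i y_{i+1} − x_{i+1} y_i) is linear in t.
With t=0 it equals 657; the coefficient of t is -24 (from the two edges through V_3).
So -24·t + 657 = 2·544.5 = 1089 ⇒ t = -18.

-18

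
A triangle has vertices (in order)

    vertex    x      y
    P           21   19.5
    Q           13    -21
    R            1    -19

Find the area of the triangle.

251

Apply the surveyor's formula: 2A = Σ (x_i·y_{i+1} − x_{i+1}·y_i), indices taken mod 3.
P→Q: (21)(-21) − (13)(19.5) = -694.5
Q→R: (13)(-19) − (1)(-21) = -226
R→P: (1)(19.5) − (21)(-19) = 418.5
Σ = -502
Area = |Σ|/2 = 251.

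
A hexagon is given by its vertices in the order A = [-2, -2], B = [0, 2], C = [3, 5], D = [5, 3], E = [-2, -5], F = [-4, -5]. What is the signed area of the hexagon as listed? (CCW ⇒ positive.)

Σ = (-4) + (-6) + (-16) + (-19) + (-10) + (-2) = -57
Signed area = Σ/2 = -28.5 (negative ⇒ clockwise traversal).

-28.5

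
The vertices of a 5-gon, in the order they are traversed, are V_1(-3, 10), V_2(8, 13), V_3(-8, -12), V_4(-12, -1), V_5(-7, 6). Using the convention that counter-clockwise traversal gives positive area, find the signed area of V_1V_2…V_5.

Apply the shoelace (surveyor's) formula: 2A = Σ (x_i·y_{i+1} − x_{i+1}·y_i), indices taken mod 5.
Cross-terms: -119, 8, -136, -79, -52  ⇒  Σ = -378
Signed area = Σ/2 = -189 (negative ⇒ clockwise traversal).

-189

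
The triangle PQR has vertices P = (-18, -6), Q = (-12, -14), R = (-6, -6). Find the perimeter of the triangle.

32

|PQ| = √((6)² + (-8)²) = √100 = 10
|QR| = √((6)² + (8)²) = √100 = 10
|RP| = √((-12)² + (0)²) = √144 = 12
Perimeter = 10 + 10 + 12 = 32.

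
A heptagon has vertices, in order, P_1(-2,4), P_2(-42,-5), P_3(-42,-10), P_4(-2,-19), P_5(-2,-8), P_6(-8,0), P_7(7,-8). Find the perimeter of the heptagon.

|P_1P_2| = √((-40)² + (-9)²) = √1681 = 41
|P_2P_3| = √((0)² + (-5)²) = √25 = 5
|P_3P_4| = √((40)² + (-9)²) = √1681 = 41
|P_4P_5| = √((0)² + (11)²) = √121 = 11
|P_5P_6| = √((-6)² + (8)²) = √100 = 10
|P_6P_7| = √((15)² + (-8)²) = √289 = 17
|P_7P_1| = √((-9)² + (12)²) = √225 = 15
Perimeter = 41 + 5 + 41 + 11 + 10 + 17 + 15 = 140.

140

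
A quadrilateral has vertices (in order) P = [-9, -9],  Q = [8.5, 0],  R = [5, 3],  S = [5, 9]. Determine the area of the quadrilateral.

Σ = (76.5) + (25.5) + (30) + (36) = 168
Area = |Σ|/2 = 84.

84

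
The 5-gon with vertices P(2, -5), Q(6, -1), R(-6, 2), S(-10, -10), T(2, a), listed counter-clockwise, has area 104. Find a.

Write out the shoelace sum; only the two edges meeting at T involve a:
2·Area = [((-10)·a − 2·(-10)) + (2·(-5) − 2·a)] + 114
       = -12·a + 124 = 208
⇒ a = -7.

-7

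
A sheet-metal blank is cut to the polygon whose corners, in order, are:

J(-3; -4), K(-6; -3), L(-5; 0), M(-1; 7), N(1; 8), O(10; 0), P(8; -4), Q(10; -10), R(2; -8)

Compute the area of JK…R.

Apply Gauss's area formula: 2A = Σ (x_i·y_{i+1} − x_{i+1}·y_i), indices taken mod 9.
Σ = (-15) + (-15) + (-35) + (-15) + (-80) + (-40) + (-40) + (-60) + (-32) = -332
Area = |Σ|/2 = 166.

166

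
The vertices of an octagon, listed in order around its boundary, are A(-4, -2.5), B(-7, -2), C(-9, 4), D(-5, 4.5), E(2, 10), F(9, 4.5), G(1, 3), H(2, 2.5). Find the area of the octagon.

96

Σ = (-9.5) + (-46) + (-20.5) + (-59) + (-81) + (22.5) + (-3.5) + (5) = -192
Area = |Σ|/2 = 96.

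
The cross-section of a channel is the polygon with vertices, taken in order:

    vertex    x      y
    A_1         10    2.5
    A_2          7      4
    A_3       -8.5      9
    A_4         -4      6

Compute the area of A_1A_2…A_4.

17.25

Cross-terms: 22.5, 97, -15, -70  ⇒  Σ = 34.5
Area = |Σ|/2 = 17.25.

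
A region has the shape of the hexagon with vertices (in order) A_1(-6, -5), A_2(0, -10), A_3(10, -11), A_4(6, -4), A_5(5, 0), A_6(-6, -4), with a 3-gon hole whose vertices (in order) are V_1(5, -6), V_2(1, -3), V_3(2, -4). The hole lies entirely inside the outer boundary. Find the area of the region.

95.5

Outer boundary:
A_1→A_2: (-6)(-10) − (0)(-5) = 60
A_2→A_3: (0)(-11) − (10)(-10) = 100
A_3→A_4: (10)(-4) − (6)(-11) = 26
A_4→A_5: (6)(0) − (5)(-4) = 20
A_5→A_6: (5)(-4) − (-6)(0) = -20
A_6→A_1: (-6)(-5) − (-6)(-4) = 6
Σ = 192
Area = |Σ|/2 = 96.
Hole:
Apply the shoelace (surveyor's) formula: 2A = Σ (x_i·y_{i+1} − x_{i+1}·y_i), indices taken mod 3.
V_1→V_2: (5)(-3) − (1)(-6) = -9
V_2→V_3: (1)(-4) − (2)(-3) = 2
V_3→V_1: (2)(-6) − (5)(-4) = 8
Σ = 1
Area = |Σ|/2 = 0.5.
Net area = 96 − 0.5 = 95.5.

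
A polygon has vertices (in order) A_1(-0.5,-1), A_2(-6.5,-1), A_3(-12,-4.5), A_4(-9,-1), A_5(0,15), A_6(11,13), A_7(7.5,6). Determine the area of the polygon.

176.625

Σ = (-6) + (17.25) + (-28.5) + (-135) + (-165) + (-31.5) + (-4.5) = -353.25
Area = |Σ|/2 = 176.625.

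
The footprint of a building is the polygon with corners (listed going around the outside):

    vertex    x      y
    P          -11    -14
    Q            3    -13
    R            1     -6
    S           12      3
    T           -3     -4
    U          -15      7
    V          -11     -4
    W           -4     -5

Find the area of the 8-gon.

Σ = (185) + (-5) + (75) + (-39) + (-81) + (137) + (39) + (1) = 312
Area = |Σ|/2 = 156.

156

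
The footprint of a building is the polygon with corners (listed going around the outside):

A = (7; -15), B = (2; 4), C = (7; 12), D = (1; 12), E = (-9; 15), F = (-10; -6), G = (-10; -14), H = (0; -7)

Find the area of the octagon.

326

Apply the shoelace formula: 2A = Σ (x_i·y_{i+1} − x_{i+1}·y_i), indices taken mod 8.
Σ = (58) + (-4) + (72) + (123) + (204) + (80) + (70) + (49) = 652
Area = |Σ|/2 = 326.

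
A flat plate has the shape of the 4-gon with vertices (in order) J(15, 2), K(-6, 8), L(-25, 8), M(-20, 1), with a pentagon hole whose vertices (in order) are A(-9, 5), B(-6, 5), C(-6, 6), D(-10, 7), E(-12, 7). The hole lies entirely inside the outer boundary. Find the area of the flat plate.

175

Outer boundary:
Σ = (132) + (152) + (135) + (-55) = 364
Area = |Σ|/2 = 182.
Hole:
Apply the surveyor's formula: 2A = Σ (x_i·y_{i+1} − x_{i+1}·y_i), indices taken mod 5.
Σ = (-15) + (-6) + (18) + (14) + (3) = 14
Area = |Σ|/2 = 7.
Net area = 182 − 7 = 175.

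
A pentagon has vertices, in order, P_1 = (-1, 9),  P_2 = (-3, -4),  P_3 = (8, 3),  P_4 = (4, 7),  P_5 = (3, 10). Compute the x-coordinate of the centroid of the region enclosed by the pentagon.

11/7

Apply Gauss's area formula. First the cross-terms c_i = x_i·y_{i+1} − x_{i+1}·y_i:
  31, 23, 44, 19, 37  ⇒  2A = 154, A = 77.
Then Σ (x_i + x_{i+1})·c_i = 726, so x̄ = 726 / (6·77) = 11/7.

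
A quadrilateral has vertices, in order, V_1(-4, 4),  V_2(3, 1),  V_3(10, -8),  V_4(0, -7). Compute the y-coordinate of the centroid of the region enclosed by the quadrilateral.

Apply the surveyor's formula. First the cross-terms c_i = x_i·y_{i+1} − x_{i+1}·y_i:
  -16, -34, -70, -28  ⇒  2A = -148, A = -74.
Then Σ (y_i + y_{i+1})·c_i = 1292, so ȳ = 1292 / (6·(-74)) = -323/111.

-323/111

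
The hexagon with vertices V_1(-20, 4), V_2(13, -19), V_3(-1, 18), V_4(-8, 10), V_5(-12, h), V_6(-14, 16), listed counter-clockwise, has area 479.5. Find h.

15

The doubled signed area Σ (x_i y_{i+1} − x_{i+1} y_i) is linear in h.
With h=0 it equals 869; the coefficient of h is 6 (from the two edges through V_5).
So 6·h + 869 = 2·479.5 = 959 ⇒ h = 15.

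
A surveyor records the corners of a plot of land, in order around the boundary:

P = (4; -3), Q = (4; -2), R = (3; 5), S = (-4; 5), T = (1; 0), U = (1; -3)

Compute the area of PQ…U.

P→Q: (4)(-2) − (4)(-3) = 4
Q→R: (4)(5) − (3)(-2) = 26
R→S: (3)(5) − (-4)(5) = 35
S→T: (-4)(0) − (1)(5) = -5
T→U: (1)(-3) − (1)(0) = -3
U→P: (1)(-3) − (4)(-3) = 9
Σ = 66
Area = |Σ|/2 = 33.

33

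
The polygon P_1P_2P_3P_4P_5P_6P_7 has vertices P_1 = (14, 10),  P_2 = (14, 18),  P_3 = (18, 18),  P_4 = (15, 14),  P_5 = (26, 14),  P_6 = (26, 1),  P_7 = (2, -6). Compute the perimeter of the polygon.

86

|P_1P_2| = √((0)² + (8)²) = √64 = 8
|P_2P_3| = √((4)² + (0)²) = √16 = 4
|P_3P_4| = √((-3)² + (-4)²) = √25 = 5
|P_4P_5| = √((11)² + (0)²) = √121 = 11
|P_5P_6| = √((0)² + (-13)²) = √169 = 13
|P_6P_7| = √((-24)² + (-7)²) = √625 = 25
|P_7P_1| = √((12)² + (16)²) = √400 = 20
Perimeter = 8 + 4 + 5 + 11 + 13 + 25 + 20 = 86.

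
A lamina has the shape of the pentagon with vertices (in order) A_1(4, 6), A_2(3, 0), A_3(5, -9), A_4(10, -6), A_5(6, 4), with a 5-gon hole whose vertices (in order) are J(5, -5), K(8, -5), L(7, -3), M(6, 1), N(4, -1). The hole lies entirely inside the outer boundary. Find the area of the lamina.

Outer boundary:
Apply Gauss's area formula: 2A = Σ (x_i·y_{i+1} − x_{i+1}·y_i), indices taken mod 5.
Cross-terms: -18, -27, 60, 76, 20  ⇒  Σ = 111
Area = |Σ|/2 = 55.5.
Hole:
Apply the shoelace formula: 2A = Σ (x_i·y_{i+1} − x_{i+1}·y_i), indices taken mod 5.
Σ = (15) + (11) + (25) + (-10) + (-15) = 26
Area = |Σ|/2 = 13.
Net area = 55.5 − 13 = 42.5.

42.5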